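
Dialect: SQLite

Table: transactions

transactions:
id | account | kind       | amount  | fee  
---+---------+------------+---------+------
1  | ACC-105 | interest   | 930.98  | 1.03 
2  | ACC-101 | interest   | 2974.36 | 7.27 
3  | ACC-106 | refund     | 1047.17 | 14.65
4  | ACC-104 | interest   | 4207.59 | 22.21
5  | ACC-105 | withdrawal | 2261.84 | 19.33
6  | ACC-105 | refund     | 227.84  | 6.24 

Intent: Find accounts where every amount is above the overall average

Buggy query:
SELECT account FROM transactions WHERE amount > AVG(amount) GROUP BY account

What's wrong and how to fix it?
Bug: AVG() is an aggregate; it can't sit directly in WHERE

Fix: Compute the overall average in a scalar subquery and compare each group's MIN against it in HAVING

Corrected query:
SELECT account FROM transactions GROUP BY account HAVING MIN(amount) > (SELECT AVG(amount) FROM transactions)

Result:
account
-------
ACC-101
ACC-104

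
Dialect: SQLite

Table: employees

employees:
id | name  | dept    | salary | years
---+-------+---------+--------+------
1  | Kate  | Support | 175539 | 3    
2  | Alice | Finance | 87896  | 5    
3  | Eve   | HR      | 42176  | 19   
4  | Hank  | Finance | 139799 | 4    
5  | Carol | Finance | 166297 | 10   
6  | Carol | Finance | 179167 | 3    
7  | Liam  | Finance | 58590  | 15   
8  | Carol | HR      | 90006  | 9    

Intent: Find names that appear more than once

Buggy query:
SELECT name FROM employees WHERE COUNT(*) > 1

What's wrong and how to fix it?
Bug: WHERE can't reference COUNT(*); aggregates are computed after WHERE

Fix: Group first, then use HAVING for the count condition

Corrected query:
SELECT name FROM employees GROUP BY name HAVING COUNT(*) > 1

Result:
name 
-----
Carol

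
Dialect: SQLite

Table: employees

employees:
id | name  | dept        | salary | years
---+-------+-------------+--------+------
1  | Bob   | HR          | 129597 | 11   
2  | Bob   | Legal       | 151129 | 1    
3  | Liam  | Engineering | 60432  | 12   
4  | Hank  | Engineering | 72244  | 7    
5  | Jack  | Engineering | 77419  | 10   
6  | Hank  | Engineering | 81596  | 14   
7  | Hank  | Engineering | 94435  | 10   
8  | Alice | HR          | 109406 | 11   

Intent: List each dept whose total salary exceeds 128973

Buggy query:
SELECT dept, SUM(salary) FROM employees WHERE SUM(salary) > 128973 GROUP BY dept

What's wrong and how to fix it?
Bug: SUM(salary) is an aggregate, but WHERE filters rows before aggregation

Fix: Move the aggregate condition to a HAVING clause

Corrected query:
SELECT dept, SUM(salary) FROM employees GROUP BY dept HAVING SUM(salary) > 128973

Result:
dept        | SUM(salary)
------------+------------
Engineering | 386126     
HR          | 239003     
Legal       | 151129     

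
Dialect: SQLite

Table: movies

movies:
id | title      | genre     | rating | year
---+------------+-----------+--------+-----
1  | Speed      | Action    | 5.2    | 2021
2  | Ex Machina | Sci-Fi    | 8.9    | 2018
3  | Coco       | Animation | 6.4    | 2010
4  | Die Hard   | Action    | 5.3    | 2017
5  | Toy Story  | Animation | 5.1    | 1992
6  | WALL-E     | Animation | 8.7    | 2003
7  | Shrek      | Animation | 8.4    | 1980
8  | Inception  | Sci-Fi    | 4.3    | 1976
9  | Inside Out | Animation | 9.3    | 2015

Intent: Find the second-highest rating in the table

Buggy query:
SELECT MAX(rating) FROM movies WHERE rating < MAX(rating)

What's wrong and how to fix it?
Bug: MAX(rating) on the right of the comparison is an aggregate-in-WHERE error

Fix: Put the inner MAX in a scalar subquery

Corrected query:
SELECT MAX(rating) FROM movies WHERE rating < (SELECT MAX(rating) FROM movies)

Result:
MAX(rating)
-----------
8.9        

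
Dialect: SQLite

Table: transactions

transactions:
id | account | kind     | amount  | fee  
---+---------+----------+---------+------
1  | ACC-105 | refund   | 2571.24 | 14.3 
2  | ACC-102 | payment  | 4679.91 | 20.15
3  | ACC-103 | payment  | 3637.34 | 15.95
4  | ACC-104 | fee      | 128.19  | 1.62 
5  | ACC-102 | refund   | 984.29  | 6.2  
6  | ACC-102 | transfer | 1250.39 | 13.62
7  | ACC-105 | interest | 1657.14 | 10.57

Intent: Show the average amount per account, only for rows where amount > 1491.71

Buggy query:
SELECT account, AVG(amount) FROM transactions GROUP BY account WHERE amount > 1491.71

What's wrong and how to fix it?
Bug: Row-level WHERE must come before GROUP BY in the clause order

Fix: Place WHERE between FROM and GROUP BY

Corrected query:
SELECT account, AVG(amount) FROM transactions WHERE amount > 1491.71 GROUP BY account

Result:
account | AVG(amount)
--------+------------
ACC-102 | 4679.91    
ACC-103 | 3637.34    
ACC-105 | 2114.19    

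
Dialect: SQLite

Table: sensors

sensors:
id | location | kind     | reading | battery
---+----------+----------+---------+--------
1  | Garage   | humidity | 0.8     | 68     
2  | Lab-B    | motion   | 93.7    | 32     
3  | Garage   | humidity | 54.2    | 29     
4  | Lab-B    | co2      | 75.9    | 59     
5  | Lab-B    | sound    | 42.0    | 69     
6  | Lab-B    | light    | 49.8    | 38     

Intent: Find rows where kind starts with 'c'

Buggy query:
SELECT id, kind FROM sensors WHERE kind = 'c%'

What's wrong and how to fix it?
Bug: '=' compares the literal string including the % character; pattern matching needs LIKE

Fix: Replace '=' with LIKE so 'c%' is treated as a pattern

Corrected query:
SELECT id, kind FROM sensors WHERE kind LIKE 'c%'

Result:
id | kind
---+-----
4  | co2 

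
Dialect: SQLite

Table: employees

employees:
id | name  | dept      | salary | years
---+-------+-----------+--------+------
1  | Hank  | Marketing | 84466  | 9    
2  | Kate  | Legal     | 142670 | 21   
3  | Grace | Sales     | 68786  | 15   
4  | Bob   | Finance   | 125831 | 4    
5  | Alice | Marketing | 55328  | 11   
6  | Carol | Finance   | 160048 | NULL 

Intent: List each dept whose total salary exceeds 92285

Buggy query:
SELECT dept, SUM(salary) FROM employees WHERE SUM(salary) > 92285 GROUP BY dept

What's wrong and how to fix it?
Bug: Aggregate functions cannot appear in a WHERE clause

Fix: Use HAVING (which filters groups after aggregation) instead of WHERE

Corrected query:
SELECT dept, SUM(salary) FROM employees GROUP BY dept HAVING SUM(salary) > 92285

Result:
dept      | SUM(salary)
----------+------------
Finance   | 285879     
Legal     | 142670     
Marketing | 139794     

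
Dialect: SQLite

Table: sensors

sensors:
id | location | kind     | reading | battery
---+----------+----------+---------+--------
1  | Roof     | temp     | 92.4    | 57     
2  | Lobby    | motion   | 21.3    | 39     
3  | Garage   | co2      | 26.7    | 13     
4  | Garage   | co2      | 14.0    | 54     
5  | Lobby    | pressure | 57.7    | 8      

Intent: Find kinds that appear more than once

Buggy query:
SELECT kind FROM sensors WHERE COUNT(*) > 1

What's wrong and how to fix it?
Bug: WHERE can't reference COUNT(*); aggregates are computed after WHERE

Fix: Group first, then use HAVING for the count condition

Corrected query:
SELECT kind FROM sensors GROUP BY kind HAVING COUNT(*) > 1

Result:
kind
----
co2 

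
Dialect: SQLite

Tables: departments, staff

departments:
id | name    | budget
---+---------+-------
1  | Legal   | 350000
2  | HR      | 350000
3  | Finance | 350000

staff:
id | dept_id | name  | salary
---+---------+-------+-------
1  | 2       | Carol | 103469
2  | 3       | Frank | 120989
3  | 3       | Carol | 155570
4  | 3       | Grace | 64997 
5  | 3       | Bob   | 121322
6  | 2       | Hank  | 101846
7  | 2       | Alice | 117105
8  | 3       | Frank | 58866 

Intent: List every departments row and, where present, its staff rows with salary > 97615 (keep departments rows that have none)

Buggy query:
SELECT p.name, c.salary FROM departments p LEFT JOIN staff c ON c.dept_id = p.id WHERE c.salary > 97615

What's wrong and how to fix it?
Bug: Filtering c.salary in WHERE discards the NULL rows produced by LEFT JOIN, turning it into an inner join

Fix: Put 'c.salary > 97615' in the JOIN's ON clause instead of WHERE

Corrected query:
SELECT p.name, c.salary FROM departments p LEFT JOIN staff c ON c.dept_id = p.id AND c.salary > 97615

Result:
name    | salary
--------+-------
Legal   | NULL  
HR      | 101846
HR      | 103469
HR      | 117105
Finance | 120989
Finance | 121322
Finance | 155570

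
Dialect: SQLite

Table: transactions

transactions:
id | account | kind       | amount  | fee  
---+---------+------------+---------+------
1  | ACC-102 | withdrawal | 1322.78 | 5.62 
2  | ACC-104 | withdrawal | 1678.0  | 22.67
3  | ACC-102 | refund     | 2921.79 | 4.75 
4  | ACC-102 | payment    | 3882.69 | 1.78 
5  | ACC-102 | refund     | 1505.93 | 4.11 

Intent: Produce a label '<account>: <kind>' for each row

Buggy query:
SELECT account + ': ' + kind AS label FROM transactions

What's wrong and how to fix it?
Bug: SQLite uses || for string concatenation; + coerces text to numbers (yielding 0)

Fix: Replace + with || to concatenate text

Corrected query:
SELECT account || ': ' || kind AS label FROM transactions

Result:
label              
-------------------
ACC-102: withdrawal
ACC-104: withdrawal
ACC-102: refund    
ACC-102: payment   
ACC-102: refund    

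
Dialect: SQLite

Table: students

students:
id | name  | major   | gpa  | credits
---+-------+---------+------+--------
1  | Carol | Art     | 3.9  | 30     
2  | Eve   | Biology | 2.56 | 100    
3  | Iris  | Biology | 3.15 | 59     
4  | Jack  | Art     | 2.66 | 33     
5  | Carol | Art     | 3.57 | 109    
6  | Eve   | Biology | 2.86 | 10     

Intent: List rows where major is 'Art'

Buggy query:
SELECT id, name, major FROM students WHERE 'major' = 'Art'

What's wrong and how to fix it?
Bug: Single quotes denote string literals in SQL; the column name is being compared as a constant string

Fix: Remove the quotes around the column name (or use double quotes for an identifier)

Corrected query:
SELECT id, name, major FROM students WHERE major = 'Art'

Result:
id | name  | major
---+-------+------
1  | Carol | Art  
4  | Jack  | Art  
5  | Carol | Art  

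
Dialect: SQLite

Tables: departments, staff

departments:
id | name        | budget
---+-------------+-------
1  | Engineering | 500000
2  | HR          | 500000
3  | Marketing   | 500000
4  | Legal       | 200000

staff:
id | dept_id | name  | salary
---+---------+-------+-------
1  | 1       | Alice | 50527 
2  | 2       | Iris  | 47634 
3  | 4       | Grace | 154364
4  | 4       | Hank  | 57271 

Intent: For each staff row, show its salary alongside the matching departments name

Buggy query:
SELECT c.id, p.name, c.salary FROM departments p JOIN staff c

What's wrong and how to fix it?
Bug: JOIN with no ON clause produces a cartesian product; every staff row pairs with every departments row

Fix: Add ON c.dept_id = p.id to the JOIN

Corrected query:
SELECT c.id, p.name, c.salary FROM departments p JOIN staff c ON c.dept_id = p.id

Result:
id | name        | salary
---+-------------+-------
1  | Engineering | 50527 
2  | HR          | 47634 
3  | Legal       | 154364
4  | Legal       | 57271 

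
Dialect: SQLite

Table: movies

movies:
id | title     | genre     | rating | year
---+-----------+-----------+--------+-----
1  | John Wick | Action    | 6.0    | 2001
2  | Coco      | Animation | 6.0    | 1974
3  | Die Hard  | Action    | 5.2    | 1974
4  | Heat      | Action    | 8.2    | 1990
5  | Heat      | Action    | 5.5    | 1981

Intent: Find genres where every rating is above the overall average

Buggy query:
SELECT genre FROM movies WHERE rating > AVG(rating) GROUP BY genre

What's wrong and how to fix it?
Bug: WHERE evaluates per row before aggregation, so AVG() is unavailable

Fix: Compute the overall average in a scalar subquery and compare each group's MIN against it in HAVING

Corrected query:
SELECT genre FROM movies GROUP BY genre HAVING MIN(rating) > (SELECT AVG(rating) FROM movies)

Result:
(no rows)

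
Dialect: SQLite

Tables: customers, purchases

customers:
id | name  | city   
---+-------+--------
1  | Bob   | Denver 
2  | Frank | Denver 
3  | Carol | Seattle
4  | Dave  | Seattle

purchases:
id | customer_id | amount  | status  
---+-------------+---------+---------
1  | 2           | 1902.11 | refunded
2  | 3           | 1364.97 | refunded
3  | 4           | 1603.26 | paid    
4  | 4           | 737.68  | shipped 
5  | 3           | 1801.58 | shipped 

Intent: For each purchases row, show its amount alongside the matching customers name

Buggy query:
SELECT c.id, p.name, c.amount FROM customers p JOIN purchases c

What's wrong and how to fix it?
Bug: JOIN with no ON clause produces a cartesian product; every purchases row pairs with every customers row

Fix: Specify the join condition linking the foreign key to the parent id

Corrected query:
SELECT c.id, p.name, c.amount FROM customers p JOIN purchases c ON c.customer_id = p.id

Result:
id | name  | amount 
---+-------+--------
1  | Frank | 1902.11
2  | Carol | 1364.97
3  | Dave  | 1603.26
4  | Dave  | 737.68 
5  | Carol | 1801.58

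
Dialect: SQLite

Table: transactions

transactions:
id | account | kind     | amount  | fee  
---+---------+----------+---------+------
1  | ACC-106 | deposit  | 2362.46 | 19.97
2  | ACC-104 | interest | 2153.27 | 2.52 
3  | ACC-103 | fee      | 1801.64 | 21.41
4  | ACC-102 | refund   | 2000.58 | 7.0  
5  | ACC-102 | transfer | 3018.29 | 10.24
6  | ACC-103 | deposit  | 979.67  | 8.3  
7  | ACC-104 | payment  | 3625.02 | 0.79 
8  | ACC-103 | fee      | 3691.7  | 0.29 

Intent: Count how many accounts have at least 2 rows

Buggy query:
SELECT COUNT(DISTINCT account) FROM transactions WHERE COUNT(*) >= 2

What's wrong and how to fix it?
Bug: COUNT(*) cannot appear in WHERE; the per-group count doesn't exist yet

Fix: Group first with HAVING COUNT(*) >= 2, then COUNT the resulting groups

Corrected query:
SELECT COUNT(*) FROM (SELECT account FROM transactions GROUP BY account HAVING COUNT(*) >= 2)

Result:
COUNT(*)
--------
3       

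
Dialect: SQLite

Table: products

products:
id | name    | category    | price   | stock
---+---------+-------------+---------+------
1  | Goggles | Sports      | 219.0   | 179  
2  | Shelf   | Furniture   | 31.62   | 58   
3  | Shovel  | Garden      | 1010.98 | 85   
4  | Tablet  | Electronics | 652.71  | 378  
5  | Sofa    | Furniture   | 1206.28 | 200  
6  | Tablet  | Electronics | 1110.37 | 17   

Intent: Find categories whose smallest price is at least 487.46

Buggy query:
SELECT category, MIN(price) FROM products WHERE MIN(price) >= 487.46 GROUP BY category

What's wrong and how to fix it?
Bug: Aggregates like MIN are computed per group after WHERE runs

Fix: Use HAVING for the per-group MIN condition

Corrected query:
SELECT category, MIN(price) FROM products GROUP BY category HAVING MIN(price) >= 487.46

Result:
category    | MIN(price)
------------+-----------
Electronics | 652.71    
Garden      | 1010.98   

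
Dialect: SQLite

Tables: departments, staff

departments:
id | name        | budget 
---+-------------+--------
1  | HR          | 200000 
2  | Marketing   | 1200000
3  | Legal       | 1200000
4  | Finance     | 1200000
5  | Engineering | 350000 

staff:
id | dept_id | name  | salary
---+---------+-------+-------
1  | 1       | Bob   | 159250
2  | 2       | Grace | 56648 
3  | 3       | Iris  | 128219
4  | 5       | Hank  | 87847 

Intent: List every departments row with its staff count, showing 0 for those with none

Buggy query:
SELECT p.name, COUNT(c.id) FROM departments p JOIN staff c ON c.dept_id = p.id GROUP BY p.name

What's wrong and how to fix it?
Bug: INNER JOIN drops departments rows that have no matching staff rows

Fix: Use LEFT JOIN so parents without children still appear (COUNT(c.id) gives 0)

Corrected query:
SELECT p.name, COUNT(c.id) FROM departments p LEFT JOIN staff c ON c.dept_id = p.id GROUP BY p.name

Result:
name        | COUNT(c.id)
------------+------------
Engineering | 1          
Finance     | 0          
HR          | 1          
Legal       | 1          
Marketing   | 1          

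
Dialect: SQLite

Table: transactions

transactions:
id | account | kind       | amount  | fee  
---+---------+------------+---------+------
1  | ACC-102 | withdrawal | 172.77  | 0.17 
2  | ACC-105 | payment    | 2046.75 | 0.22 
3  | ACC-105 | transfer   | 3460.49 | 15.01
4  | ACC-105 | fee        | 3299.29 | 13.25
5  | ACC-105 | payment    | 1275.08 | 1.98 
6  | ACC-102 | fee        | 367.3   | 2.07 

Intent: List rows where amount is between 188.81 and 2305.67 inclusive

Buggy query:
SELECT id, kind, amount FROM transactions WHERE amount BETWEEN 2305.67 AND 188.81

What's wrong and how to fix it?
Bug: BETWEEN expects the lower bound first; with 2305.67 AND 188.81 the range is empty

Fix: Swap the bounds so the smaller value comes first

Corrected query:
SELECT id, kind, amount FROM transactions WHERE amount BETWEEN 188.81 AND 2305.67

Result:
id | kind    | amount 
---+---------+--------
2  | payment | 2046.75
5  | payment | 1275.08
6  | fee     | 367.3  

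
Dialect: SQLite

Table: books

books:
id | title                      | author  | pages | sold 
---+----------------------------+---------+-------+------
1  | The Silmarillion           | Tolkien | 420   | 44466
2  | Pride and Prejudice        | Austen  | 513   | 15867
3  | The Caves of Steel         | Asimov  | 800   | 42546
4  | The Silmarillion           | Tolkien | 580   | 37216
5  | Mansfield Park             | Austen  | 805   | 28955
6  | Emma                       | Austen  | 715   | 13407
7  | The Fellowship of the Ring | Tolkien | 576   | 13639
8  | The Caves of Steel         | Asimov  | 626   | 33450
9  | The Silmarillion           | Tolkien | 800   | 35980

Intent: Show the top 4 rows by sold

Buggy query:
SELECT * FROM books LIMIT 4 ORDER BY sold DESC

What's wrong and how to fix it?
Bug: ORDER BY cannot follow LIMIT; LIMIT is the final clause

Fix: Sort with ORDER BY, then apply LIMIT

Corrected query:
SELECT * FROM books ORDER BY sold DESC LIMIT 4

Result:
id | title              | author  | pages | sold 
---+--------------------+---------+-------+------
1  | The Silmarillion   | Tolkien | 420   | 44466
3  | The Caves of Steel | Asimov  | 800   | 42546
4  | The Silmarillion   | Tolkien | 580   | 37216
9  | The Silmarillion   | Tolkien | 800   | 35980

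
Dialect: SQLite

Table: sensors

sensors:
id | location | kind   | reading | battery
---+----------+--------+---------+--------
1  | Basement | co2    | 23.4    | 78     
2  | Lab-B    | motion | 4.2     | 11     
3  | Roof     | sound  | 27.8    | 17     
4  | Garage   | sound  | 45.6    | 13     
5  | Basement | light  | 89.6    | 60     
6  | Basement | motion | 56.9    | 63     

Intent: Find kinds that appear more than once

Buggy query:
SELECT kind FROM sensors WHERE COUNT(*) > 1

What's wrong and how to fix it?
Bug: WHERE can't reference COUNT(*); aggregates are computed after WHERE

Fix: Group first, then use HAVING for the count condition

Corrected query:
SELECT kind FROM sensors GROUP BY kind HAVING COUNT(*) > 1

Result:
kind  
------
motion
sound 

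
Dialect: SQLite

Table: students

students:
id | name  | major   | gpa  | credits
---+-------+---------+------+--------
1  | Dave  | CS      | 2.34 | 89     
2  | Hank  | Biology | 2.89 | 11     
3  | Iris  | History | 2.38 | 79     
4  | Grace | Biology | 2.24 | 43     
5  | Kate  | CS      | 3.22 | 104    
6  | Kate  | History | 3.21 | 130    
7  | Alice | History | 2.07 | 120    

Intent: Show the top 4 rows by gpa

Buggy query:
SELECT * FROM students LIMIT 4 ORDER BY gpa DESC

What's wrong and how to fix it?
Bug: ORDER BY cannot follow LIMIT; LIMIT is the final clause

Fix: Swap the clauses: ORDER BY first, then LIMIT

Corrected query:
SELECT * FROM students ORDER BY gpa DESC LIMIT 4

Result:
id | name | major   | gpa  | credits
---+------+---------+------+--------
5  | Kate | CS      | 3.22 | 104    
6  | Kate | History | 3.21 | 130    
2  | Hank | Biology | 2.89 | 11     
3  | Iris | History | 2.38 | 79     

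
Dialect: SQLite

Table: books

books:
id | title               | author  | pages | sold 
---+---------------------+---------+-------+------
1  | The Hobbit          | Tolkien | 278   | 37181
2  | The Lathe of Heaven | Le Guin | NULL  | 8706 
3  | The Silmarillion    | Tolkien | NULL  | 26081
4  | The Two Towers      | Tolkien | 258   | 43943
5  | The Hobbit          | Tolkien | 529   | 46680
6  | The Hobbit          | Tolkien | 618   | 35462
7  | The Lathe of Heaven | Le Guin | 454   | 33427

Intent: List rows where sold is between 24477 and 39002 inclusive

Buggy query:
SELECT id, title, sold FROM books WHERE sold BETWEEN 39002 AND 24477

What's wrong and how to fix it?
Bug: BETWEEN expects the lower bound first; with 39002 AND 24477 the range is empty

Fix: Swap the bounds so the smaller value comes first

Corrected query:
SELECT id, title, sold FROM books WHERE sold BETWEEN 24477 AND 39002

Result:
id | title               | sold 
---+---------------------+------
1  | The Hobbit          | 37181
3  | The Silmarillion    | 26081
6  | The Hobbit          | 35462
7  | The Lathe of Heaven | 33427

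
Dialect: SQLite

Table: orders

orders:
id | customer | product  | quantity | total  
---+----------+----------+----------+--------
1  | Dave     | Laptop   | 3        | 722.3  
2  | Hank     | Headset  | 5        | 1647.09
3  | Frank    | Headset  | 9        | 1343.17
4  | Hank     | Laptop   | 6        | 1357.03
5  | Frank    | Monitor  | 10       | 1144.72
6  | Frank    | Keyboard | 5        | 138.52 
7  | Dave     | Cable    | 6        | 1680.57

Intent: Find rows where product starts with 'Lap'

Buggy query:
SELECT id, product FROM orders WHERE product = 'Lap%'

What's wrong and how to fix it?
Bug: Wildcards only work with LIKE; '=' treats '%' as a literal character

Fix: Replace '=' with LIKE so 'Lap%' is treated as a pattern

Corrected query:
SELECT id, product FROM orders WHERE product LIKE 'Lap%'

Result:
id | product
---+--------
1  | Laptop 
4  | Laptop 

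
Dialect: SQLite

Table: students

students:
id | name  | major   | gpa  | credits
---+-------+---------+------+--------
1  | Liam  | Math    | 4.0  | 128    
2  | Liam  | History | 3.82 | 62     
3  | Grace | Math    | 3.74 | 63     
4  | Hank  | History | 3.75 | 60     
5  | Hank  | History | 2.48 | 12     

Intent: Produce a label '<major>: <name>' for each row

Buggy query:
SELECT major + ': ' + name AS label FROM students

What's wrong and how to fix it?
Bug: '+' is numeric addition; on text columns SQLite converts them to 0 instead of concatenating

Fix: Replace + with || to concatenate text

Corrected query:
SELECT major || ': ' || name AS label FROM students

Result:
label        
-------------
Math: Liam   
History: Liam
Math: Grace  
History: Hank
History: Hank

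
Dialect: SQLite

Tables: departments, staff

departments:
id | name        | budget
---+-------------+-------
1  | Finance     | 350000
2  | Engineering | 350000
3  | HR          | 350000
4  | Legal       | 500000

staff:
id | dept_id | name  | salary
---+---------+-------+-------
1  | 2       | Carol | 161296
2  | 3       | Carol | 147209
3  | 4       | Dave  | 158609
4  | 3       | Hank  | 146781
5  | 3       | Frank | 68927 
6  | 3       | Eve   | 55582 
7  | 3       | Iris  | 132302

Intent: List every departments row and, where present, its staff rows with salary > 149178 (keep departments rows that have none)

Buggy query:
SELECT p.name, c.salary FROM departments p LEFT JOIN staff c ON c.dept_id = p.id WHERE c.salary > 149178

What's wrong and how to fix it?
Bug: Filtering c.salary in WHERE discards the NULL rows produced by LEFT JOIN, turning it into an inner join

Fix: Move the right-table condition into the ON clause so unmatched parents are kept

Corrected query:
SELECT p.name, c.salary FROM departments p LEFT JOIN staff c ON c.dept_id = p.id AND c.salary > 149178

Result:
name        | salary
------------+-------
Finance     | NULL  
Engineering | 161296
HR          | NULL  
Legal       | 158609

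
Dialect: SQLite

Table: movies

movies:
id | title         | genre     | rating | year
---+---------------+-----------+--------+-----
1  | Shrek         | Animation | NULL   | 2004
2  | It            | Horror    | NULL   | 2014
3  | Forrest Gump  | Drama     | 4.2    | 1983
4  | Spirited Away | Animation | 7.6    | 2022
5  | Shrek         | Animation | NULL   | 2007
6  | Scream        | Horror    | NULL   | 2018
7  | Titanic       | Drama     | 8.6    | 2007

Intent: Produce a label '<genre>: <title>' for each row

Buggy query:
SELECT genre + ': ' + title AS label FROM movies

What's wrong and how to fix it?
Bug: '+' is numeric addition; on text columns SQLite converts them to 0 instead of concatenating

Fix: Replace + with || to concatenate text

Corrected query:
SELECT genre || ': ' || title AS label FROM movies

Result:
label                   
------------------------
Animation: Shrek        
Horror: It              
Drama: Forrest Gump     
Animation: Spirited Away
Animation: Shrek        
Horror: Scream          
Drama: Titanic          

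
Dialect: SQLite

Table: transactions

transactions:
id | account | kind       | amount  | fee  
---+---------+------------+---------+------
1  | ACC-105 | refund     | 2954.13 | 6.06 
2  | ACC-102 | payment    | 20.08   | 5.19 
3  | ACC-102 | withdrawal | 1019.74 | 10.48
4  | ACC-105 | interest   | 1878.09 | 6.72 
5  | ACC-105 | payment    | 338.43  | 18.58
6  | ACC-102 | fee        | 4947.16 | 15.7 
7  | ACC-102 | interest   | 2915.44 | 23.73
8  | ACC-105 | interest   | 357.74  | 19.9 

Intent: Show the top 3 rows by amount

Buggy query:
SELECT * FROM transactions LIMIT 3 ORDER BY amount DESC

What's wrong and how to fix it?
Bug: ORDER BY cannot follow LIMIT; LIMIT is the final clause

Fix: Sort with ORDER BY, then apply LIMIT

Corrected query:
SELECT * FROM transactions ORDER BY amount DESC LIMIT 3

Result:
id | account | kind     | amount  | fee  
---+---------+----------+---------+------
6  | ACC-102 | fee      | 4947.16 | 15.7 
1  | ACC-105 | refund   | 2954.13 | 6.06 
7  | ACC-102 | interest | 2915.44 | 23.73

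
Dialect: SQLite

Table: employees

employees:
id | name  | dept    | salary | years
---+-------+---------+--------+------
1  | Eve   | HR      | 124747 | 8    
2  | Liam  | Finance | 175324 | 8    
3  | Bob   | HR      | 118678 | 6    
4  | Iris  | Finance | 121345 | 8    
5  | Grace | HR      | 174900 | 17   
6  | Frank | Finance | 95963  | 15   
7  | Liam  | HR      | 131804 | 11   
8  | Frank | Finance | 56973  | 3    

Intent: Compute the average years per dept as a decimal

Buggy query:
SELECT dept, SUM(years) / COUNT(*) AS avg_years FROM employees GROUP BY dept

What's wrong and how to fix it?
Bug: SUM(years) and COUNT(*) are both integers; the division truncates the fractional part

Fix: Multiply by 1.0 (or CAST to REAL) to force floating-point division

Corrected query:
SELECT dept, SUM(years) * 1.0 / COUNT(*) AS avg_years FROM employees GROUP BY dept

Result:
dept    | avg_years
--------+----------
Finance | 8.5      
HR      | 10.5     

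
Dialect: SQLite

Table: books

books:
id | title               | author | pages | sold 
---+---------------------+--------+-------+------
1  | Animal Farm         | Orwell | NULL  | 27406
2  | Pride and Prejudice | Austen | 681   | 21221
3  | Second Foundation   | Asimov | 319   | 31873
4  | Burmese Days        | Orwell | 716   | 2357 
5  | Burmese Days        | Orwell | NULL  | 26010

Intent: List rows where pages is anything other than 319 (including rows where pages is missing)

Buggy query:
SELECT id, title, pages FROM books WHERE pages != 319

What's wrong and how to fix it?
Bug: Inequality against NULL is unknown, not true; rows with NULL are dropped

Fix: Handle NULL separately with IS NULL alongside the inequality

Corrected query:
SELECT id, title, pages FROM books WHERE pages != 319 OR pages IS NULL

Result:
id | title               | pages
---+---------------------+------
1  | Animal Farm         | NULL 
2  | Pride and Prejudice | 681  
4  | Burmese Days        | 716  
5  | Burmese Days        | NULL 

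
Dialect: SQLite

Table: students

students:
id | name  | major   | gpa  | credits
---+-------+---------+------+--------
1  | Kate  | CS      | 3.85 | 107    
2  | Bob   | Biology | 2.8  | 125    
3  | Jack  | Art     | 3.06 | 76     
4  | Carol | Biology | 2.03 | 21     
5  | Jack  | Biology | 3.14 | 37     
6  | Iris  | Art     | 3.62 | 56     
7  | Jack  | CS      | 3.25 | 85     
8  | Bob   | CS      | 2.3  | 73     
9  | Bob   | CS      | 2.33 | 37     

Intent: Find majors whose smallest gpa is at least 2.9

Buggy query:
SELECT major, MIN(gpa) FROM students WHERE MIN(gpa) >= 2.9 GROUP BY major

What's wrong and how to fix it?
Bug: Aggregates like MIN are computed per group after WHERE runs

Fix: Replace WHERE with HAVING after the GROUP BY

Corrected query:
SELECT major, MIN(gpa) FROM students GROUP BY major HAVING MIN(gpa) >= 2.9

Result:
major | MIN(gpa)
------+---------
Art   | 3.06    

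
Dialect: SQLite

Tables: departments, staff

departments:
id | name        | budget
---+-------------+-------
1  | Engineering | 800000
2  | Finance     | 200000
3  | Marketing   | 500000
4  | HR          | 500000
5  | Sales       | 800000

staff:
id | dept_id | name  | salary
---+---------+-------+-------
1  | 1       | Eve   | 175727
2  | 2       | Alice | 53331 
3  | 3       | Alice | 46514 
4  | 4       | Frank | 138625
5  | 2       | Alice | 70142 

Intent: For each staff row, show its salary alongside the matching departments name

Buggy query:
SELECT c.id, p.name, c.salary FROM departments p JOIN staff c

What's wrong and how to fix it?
Bug: Missing join condition: each staff row is matched to all departments rows instead of just its own

Fix: Specify the join condition linking the foreign key to the parent id

Corrected query:
SELECT c.id, p.name, c.salary FROM departments p JOIN staff c ON c.dept_id = p.id

Result:
id | name        | salary
---+-------------+-------
1  | Engineering | 175727
2  | Finance     | 53331 
3  | Marketing   | 46514 
4  | HR          | 138625
5  | Finance     | 70142 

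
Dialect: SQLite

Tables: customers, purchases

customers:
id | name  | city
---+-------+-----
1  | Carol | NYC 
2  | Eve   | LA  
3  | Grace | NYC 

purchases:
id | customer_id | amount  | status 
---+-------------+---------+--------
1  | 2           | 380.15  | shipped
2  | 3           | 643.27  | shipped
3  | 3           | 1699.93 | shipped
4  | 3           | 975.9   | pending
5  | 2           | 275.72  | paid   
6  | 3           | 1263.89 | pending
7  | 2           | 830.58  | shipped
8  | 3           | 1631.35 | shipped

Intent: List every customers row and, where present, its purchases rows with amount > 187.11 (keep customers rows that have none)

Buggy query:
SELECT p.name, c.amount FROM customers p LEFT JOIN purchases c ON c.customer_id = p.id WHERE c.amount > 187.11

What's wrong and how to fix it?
Bug: Filtering c.amount in WHERE discards the NULL rows produced by LEFT JOIN, turning it into an inner join

Fix: Put 'c.amount > 187.11' in the JOIN's ON clause instead of WHERE

Corrected query:
SELECT p.name, c.amount FROM customers p LEFT JOIN purchases c ON c.customer_id = p.id AND c.amount > 187.11

Result:
name  | amount 
------+--------
Carol | NULL   
Eve   | 275.72 
Eve   | 380.15 
Eve   | 830.58 
Grace | 643.27 
Grace | 975.9  
Grace | 1263.89
Grace | 1631.35
Grace | 1699.93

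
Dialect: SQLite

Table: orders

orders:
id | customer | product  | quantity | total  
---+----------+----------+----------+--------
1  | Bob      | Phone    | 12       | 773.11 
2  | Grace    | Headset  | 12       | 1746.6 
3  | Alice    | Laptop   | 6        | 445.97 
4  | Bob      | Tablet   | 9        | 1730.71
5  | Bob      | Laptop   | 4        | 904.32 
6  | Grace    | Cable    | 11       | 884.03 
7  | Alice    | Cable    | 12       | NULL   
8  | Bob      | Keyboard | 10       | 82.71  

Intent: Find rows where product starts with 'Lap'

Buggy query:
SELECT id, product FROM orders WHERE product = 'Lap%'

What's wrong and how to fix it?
Bug: '=' compares the literal string including the % character; pattern matching needs LIKE

Fix: Replace '=' with LIKE so 'Lap%' is treated as a pattern

Corrected query:
SELECT id, product FROM orders WHERE product LIKE 'Lap%'

Result:
id | product
---+--------
3  | Laptop 
5  | Laptop 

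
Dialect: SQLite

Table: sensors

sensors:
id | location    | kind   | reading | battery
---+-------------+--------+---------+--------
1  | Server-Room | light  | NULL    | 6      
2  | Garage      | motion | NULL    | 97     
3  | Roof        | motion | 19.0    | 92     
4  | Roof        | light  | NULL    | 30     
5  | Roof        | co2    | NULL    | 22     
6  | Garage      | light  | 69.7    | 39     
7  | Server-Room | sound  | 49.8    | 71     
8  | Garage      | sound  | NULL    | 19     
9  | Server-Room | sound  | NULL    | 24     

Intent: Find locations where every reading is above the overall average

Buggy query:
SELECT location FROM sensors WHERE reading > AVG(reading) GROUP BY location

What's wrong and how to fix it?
Bug: AVG() is an aggregate; it can't sit directly in WHERE

Fix: Use a subquery for AVG and a HAVING MIN(...) filter so the condition holds for every row in the group

Corrected query:
SELECT location FROM sensors GROUP BY location HAVING MIN(reading) > (SELECT AVG(reading) FROM sensors)

Result:
location   
-----------
Garage     
Server-Room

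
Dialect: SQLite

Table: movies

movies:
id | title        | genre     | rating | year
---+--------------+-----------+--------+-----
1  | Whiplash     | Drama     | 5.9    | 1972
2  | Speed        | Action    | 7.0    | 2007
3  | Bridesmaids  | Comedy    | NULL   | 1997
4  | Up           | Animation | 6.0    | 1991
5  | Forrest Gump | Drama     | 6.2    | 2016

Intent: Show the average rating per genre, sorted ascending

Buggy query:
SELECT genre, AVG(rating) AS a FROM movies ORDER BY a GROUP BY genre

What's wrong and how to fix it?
Bug: ORDER BY appears before GROUP BY; SQL clause order requires GROUP BY first

Fix: Move ORDER BY to the end, after GROUP BY

Corrected query:
SELECT genre, AVG(rating) AS a FROM movies GROUP BY genre ORDER BY a

Result:
genre     | a   
----------+-----
Comedy    | NULL
Animation | 6   
Drama     | 6.05
Action    | 7   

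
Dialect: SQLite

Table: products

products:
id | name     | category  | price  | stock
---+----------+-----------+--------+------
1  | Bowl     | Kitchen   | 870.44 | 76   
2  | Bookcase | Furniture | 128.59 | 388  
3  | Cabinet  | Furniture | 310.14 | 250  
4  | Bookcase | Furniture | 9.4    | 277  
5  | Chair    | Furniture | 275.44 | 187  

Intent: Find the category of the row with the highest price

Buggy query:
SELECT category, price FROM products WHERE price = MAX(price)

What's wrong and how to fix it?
Bug: MAX(price) is an aggregate and cannot be used directly in WHERE

Fix: Wrap MAX in a scalar subquery so WHERE compares against a single value

Corrected query:
SELECT category, price FROM products WHERE price = (SELECT MAX(price) FROM products)

Result:
category | price 
---------+-------
Kitchen  | 870.44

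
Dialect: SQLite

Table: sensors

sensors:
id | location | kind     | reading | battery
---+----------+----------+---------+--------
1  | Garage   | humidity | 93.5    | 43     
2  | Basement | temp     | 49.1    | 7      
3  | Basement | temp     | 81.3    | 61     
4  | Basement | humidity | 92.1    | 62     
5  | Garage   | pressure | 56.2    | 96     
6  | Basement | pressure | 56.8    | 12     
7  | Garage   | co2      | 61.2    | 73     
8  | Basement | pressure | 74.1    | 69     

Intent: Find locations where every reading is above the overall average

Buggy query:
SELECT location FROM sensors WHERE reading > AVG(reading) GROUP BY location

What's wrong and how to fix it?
Bug: AVG() is an aggregate; it can't sit directly in WHERE

Fix: Compute the overall average in a scalar subquery and compare each group's MIN against it in HAVING

Corrected query:
SELECT location FROM sensors GROUP BY location HAVING MIN(reading) > (SELECT AVG(reading) FROM sensors)

Result:
(no rows)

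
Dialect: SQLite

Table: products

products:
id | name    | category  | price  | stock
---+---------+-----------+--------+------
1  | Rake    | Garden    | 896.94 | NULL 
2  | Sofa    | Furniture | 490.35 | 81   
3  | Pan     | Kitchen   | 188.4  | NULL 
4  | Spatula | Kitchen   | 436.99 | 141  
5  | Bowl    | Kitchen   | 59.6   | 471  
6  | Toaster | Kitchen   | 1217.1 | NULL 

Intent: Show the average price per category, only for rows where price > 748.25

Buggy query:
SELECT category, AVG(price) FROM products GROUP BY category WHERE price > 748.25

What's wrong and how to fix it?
Bug: Row-level WHERE must come before GROUP BY in the clause order

Fix: Move the WHERE clause before GROUP BY

Corrected query:
SELECT category, AVG(price) FROM products WHERE price > 748.25 GROUP BY category

Result:
category | AVG(price)
---------+-----------
Garden   | 896.94    
Kitchen  | 1217.1    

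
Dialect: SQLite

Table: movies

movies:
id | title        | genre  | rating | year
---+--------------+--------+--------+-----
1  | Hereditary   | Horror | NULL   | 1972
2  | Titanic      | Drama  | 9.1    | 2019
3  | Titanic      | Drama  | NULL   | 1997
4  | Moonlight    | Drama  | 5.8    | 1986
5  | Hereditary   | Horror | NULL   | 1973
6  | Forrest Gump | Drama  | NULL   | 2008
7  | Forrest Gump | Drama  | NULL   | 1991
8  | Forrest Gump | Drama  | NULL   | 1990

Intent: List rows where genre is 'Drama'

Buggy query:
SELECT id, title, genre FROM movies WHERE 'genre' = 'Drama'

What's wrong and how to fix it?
Bug: 'genre' in single quotes is a string literal, not the column; the comparison is literal-vs-literal and never true

Fix: Reference the column as genre without single quotes

Corrected query:
SELECT id, title, genre FROM movies WHERE genre = 'Drama'

Result:
id | title        | genre
---+--------------+------
2  | Titanic      | Drama
3  | Titanic      | Drama
4  | Moonlight    | Drama
6  | Forrest Gump | Drama
7  | Forrest Gump | Drama
8  | Forrest Gump | Drama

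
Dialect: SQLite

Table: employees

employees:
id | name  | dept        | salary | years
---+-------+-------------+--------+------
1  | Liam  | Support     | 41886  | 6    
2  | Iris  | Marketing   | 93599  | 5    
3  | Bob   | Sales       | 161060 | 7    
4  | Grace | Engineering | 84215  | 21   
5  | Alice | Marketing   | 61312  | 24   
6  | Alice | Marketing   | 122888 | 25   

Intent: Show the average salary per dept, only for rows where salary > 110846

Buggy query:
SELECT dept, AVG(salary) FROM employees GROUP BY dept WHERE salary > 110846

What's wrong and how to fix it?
Bug: Row-level WHERE must come before GROUP BY in the clause order

Fix: Move the WHERE clause before GROUP BY

Corrected query:
SELECT dept, AVG(salary) FROM employees WHERE salary > 110846 GROUP BY dept

Result:
dept      | AVG(salary)
----------+------------
Marketing | 122888     
Sales     | 161060     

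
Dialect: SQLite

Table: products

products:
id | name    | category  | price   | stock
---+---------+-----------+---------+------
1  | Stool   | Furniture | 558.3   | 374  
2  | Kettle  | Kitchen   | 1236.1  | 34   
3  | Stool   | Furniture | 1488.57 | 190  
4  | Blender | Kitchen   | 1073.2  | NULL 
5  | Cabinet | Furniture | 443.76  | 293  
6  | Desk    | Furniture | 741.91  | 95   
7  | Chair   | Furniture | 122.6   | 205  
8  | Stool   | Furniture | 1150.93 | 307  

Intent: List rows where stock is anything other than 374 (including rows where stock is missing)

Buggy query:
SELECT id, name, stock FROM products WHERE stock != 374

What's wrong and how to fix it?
Bug: Inequality against NULL is unknown, not true; rows with NULL are dropped

Fix: Add an explicit OR stock IS NULL to include the missing-value rows

Corrected query:
SELECT id, name, stock FROM products WHERE stock != 374 OR stock IS NULL

Result:
id | name    | stock
---+---------+------
2  | Kettle  | 34   
3  | Stool   | 190  
4  | Blender | NULL 
5  | Cabinet | 293  
6  | Desk    | 95   
7  | Chair   | 205  
8  | Stool   | 307  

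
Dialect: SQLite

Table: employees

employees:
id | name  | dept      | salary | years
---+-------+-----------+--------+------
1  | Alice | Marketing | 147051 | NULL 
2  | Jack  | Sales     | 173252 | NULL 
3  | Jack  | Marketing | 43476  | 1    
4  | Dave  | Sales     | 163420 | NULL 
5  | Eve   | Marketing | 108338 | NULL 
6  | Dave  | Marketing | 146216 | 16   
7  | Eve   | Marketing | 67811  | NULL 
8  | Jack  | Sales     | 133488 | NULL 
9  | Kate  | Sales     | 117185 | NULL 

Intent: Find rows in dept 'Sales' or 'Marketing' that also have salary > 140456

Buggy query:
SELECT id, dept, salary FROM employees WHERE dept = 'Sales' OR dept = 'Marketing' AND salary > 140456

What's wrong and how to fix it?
Bug: AND binds tighter than OR, so this parses as dept = 'Sales' OR (dept = 'Marketing' AND salary > 140456)

Fix: Add parentheses around the OR so the AND applies to both alternatives

Corrected query:
SELECT id, dept, salary FROM employees WHERE (dept = 'Sales' OR dept = 'Marketing') AND salary > 140456

Result:
id | dept      | salary
---+-----------+-------
1  | Marketing | 147051
2  | Sales     | 173252
4  | Sales     | 163420
6  | Marketing | 146216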